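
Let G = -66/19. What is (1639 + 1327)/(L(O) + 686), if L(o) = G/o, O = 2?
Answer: 56354/13001 ≈ 4.3346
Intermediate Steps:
G = -66/19 (G = -66*1/19 = -66/19 ≈ -3.4737)
L(o) = -66/(19*o)
(1639 + 1327)/(L(O) + 686) = (1639 + 1327)/(-66/19/2 + 686) = 2966/(-66/19*½ + 686) = 2966/(-33/19 + 686) = 2966/(13001/19) = 2966*(19/13001) = 56354/13001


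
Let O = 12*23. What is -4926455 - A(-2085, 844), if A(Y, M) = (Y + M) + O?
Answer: -4925490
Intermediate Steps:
O = 276
A(Y, M) = 276 + M + Y (A(Y, M) = (Y + M) + 276 = (M + Y) + 276 = 276 + M + Y)
-4926455 - A(-2085, 844) = -4926455 - (276 + 844 - 2085) = -4926455 - 1*(-965) = -4926455 + 965 = -4925490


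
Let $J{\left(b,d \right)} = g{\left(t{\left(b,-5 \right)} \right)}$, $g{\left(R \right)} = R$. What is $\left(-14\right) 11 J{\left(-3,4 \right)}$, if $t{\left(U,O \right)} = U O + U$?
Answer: $-1848$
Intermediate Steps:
$t{\left(U,O \right)} = U + O U$ ($t{\left(U,O \right)} = O U + U = U + O U$)
$J{\left(b,d \right)} = - 4 b$ ($J{\left(b,d \right)} = b \left(1 - 5\right) = b \left(-4\right) = - 4 b$)
$\left(-14\right) 11 J{\left(-3,4 \right)} = \left(-14\right) 11 \left(\left(-4\right) \left(-3\right)\right) = \left(-154\right) 12 = -1848$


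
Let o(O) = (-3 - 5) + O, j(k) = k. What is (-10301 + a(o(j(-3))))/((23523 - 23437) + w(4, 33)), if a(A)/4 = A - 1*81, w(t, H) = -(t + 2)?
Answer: -10669/80 ≈ -133.36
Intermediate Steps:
o(O) = -8 + O
w(t, H) = -2 - t (w(t, H) = -(2 + t) = -2 - t)
a(A) = -324 + 4*A (a(A) = 4*(A - 1*81) = 4*(A - 81) = 4*(-81 + A) = -324 + 4*A)
(-10301 + a(o(j(-3))))/((23523 - 23437) + w(4, 33)) = (-10301 + (-324 + 4*(-8 - 3)))/((23523 - 23437) + (-2 - 1*4)) = (-10301 + (-324 + 4*(-11)))/(86 + (-2 - 4)) = (-10301 + (-324 - 44))/(86 - 6) = (-10301 - 368)/80 = -10669*1/80 = -10669/80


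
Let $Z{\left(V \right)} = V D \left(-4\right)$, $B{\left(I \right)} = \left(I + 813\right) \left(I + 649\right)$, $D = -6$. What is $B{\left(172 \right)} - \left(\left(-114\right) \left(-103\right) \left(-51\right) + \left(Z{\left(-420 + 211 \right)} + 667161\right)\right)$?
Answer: $745382$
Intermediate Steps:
$B{\left(I \right)} = \left(649 + I\right) \left(813 + I\right)$ ($B{\left(I \right)} = \left(813 + I\right) \left(649 + I\right) = \left(649 + I\right) \left(813 + I\right)$)
$Z{\left(V \right)} = 24 V$ ($Z{\left(V \right)} = V \left(-6\right) \left(-4\right) = - 6 V \left(-4\right) = 24 V$)
$B{\left(172 \right)} - \left(\left(-114\right) \left(-103\right) \left(-51\right) + \left(Z{\left(-420 + 211 \right)} + 667161\right)\right) = \left(527637 + 172^{2} + 1462 \cdot 172\right) - \left(\left(-114\right) \left(-103\right) \left(-51\right) + \left(24 \left(-420 + 211\right) + 667161\right)\right) = \left(527637 + 29584 + 251464\right) - \left(11742 \left(-51\right) + \left(24 \left(-209\right) + 667161\right)\right) = 808685 - \left(-598842 + \left(-5016 + 667161\right)\right) = 808685 - \left(-598842 + 662145\right) = 808685 - 63303 = 745382$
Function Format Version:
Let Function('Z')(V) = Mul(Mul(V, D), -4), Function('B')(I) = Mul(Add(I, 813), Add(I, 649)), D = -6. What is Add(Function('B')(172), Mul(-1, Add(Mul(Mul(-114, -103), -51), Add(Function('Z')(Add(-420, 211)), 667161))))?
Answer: 745382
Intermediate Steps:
Function('B')(I) = Mul(Add(649, I), Add(813, I)) (Function('B')(I) = Mul(Add(813, I), Add(649, I)) = Mul(Add(649, I), Add(813, I)))
Function('Z')(V) = Mul(24, V) (Function('Z')(V) = Mul(Mul(V, -6), -4) = Mul(Mul(-6, V), -4) = Mul(24, V))
Add(Function('B')(172), Mul(-1, Add(Mul(Mul(-114, -103), -51), Add(Function('Z')(Add(-420, 211)), 667161)))) = Add(Add(527637, Pow(172, 2), Mul(1462, 172)), Mul(-1, Add(Mul(Mul(-114, -103), -51), Add(Mul(24, Add(-420, 211)), 667161)))) = Add(Add(527637, 29584, 251464), Mul(-1, Add(Mul(11742, -51), Add(Mul(24, -209), 667161)))) = Add(808685, Mul(-1, Add(-598842, Add(-5016, 667161)))) = Add(808685, Mul(-1, Add(-598842, 662145))) = Add(808685, Mul(-1, 63303)) = Add(808685, -63303) = 745382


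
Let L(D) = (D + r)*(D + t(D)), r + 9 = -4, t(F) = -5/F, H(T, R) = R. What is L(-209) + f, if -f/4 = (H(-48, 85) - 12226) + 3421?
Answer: 16985992/209 ≈ 81273.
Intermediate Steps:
r = -13 (r = -9 - 4 = -13)
L(D) = (-13 + D)*(D - 5/D) (L(D) = (D - 13)*(D - 5/D) = (-13 + D)*(D - 5/D))
f = 34880 (f = -4*((85 - 12226) + 3421) = -4*(-12141 + 3421) = -4*(-8720) = 34880)
L(-209) + f = (-5 + (-209)² - 13*(-209) + 65/(-209)) + 34880 = (-5 + 43681 + 2717 + 65*(-1/209)) + 34880 = (-5 + 43681 + 2717 - 65/209) + 34880 = 9696072/209 + 34880 = 16985992/209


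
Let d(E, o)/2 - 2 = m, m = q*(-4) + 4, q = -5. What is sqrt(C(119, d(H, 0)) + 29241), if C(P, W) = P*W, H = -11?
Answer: sqrt(35429) ≈ 188.23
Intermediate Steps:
m = 24 (m = -5*(-4) + 4 = 20 + 4 = 24)
d(E, o) = 52 (d(E, o) = 4 + 2*24 = 4 + 48 = 52)
sqrt(C(119, d(H, 0)) + 29241) = sqrt(119*52 + 29241) = sqrt(6188 + 29241) = sqrt(35429)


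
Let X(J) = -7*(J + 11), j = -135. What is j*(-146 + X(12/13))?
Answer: 402705/13 ≈ 30977.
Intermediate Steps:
X(J) = -77 - 7*J (X(J) = -7*(11 + J) = -77 - 7*J)
j*(-146 + X(12/13)) = -135*(-146 + (-77 - 84/13)) = -135*(-146 - 1085/13) = -135*(-2983/13) = 402705/13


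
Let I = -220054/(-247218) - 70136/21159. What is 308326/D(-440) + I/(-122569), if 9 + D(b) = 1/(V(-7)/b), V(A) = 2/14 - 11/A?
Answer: -98840746261208275445/85165351081737561 ≈ -1160.6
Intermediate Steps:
I = -2113793177/871814277 (I = -220054*(-1/247218) - 70136*1/21159 = 110027/123609 - 70136/21159 = -2113793177/871814277 ≈ -2.4246)
V(A) = ⅐ - 11/A (V(A) = 2*(1/14) - 11/A = ⅐ - 11/A)
D(b) = -9 + 7*b/12 (D(b) = -9 + 1/(((⅐)*(-77 - 7)/(-7))/b) = -9 + 1/(((⅐)*(-⅐)*(-84))/b) = -9 + 1/(12/(7*b)) = -9 + 7*b/12)
308326/D(-440) + I/(-122569) = 308326/(-9 + (7/12)*(-440)) - 2113793177/871814277/(-122569) = 308326/(-9 - 770/3) - 2113793177/871814277*(-1/122569) = 308326/(-797/3) + 2113793177/106857404117613 = 308326*(-3/797) + 2113793177/106857404117613 = -924978/797 + 2113793177/106857404117613 = -98840746261208275445/85165351081737561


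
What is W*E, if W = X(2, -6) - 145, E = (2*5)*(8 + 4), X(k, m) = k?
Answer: -17160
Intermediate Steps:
E = 120 (E = 10*12 = 120)
W = -143 (W = 2 - 145 = -143)
W*E = -143*120 = -17160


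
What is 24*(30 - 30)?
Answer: 0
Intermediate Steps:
24*(30 - 30) = 24*0 = 0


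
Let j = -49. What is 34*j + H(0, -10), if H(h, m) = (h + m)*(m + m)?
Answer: -1466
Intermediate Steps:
H(h, m) = 2*m*(h + m) (H(h, m) = (h + m)*(2*m) = 2*m*(h + m))
34*j + H(0, -10) = 34*(-49) + 2*(-10)*(0 - 10) = -1666 + 2*(-10)*(-10) = -1666 + 200 = -1466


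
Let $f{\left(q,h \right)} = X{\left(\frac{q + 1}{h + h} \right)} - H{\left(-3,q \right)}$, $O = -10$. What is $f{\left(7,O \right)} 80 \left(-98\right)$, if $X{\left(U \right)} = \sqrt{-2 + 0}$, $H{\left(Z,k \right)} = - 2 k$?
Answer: $-109760 - 7840 i \sqrt{2} \approx -1.0976 \cdot 10^{5} - 11087.0 i$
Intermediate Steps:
$X{\left(U \right)} = i \sqrt{2}$ ($X{\left(U \right)} = \sqrt{-2} = i \sqrt{2}$)
$f{\left(q,h \right)} = 2 q + i \sqrt{2}$ ($f{\left(q,h \right)} = i \sqrt{2} - - 2 q = i \sqrt{2} + 2 q = 2 q + i \sqrt{2}$)
$f{\left(7,O \right)} 80 \left(-98\right) = \left(2 \cdot 7 + i \sqrt{2}\right) 80 \left(-98\right) = \left(14 + i \sqrt{2}\right) 80 \left(-98\right) = \left(1120 + 80 i \sqrt{2}\right) \left(-98\right) = -109760 - 7840 i \sqrt{2}$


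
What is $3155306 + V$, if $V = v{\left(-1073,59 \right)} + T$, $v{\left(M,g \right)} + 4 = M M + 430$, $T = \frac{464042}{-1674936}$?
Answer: $\frac{3607025529527}{837468} \approx 4.3071 \cdot 10^{6}$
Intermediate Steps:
$T = - \frac{232021}{837468}$ ($T = 464042 \left(- \frac{1}{1674936}\right) = - \frac{232021}{837468} \approx -0.27705$)
$v{\left(M,g \right)} = 426 + M^{2}$ ($v{\left(M,g \right)} = -4 + \left(M M + 430\right) = -4 + \left(M^{2} + 430\right) = -4 + \left(430 + M^{2}\right) = 426 + M^{2}$)
$V = \frac{964557724319}{837468}$ ($V = \left(426 + \left(-1073\right)^{2}\right) - \frac{232021}{837468} = \left(426 + 1151329\right) - \frac{232021}{837468} = 1151755 - \frac{232021}{837468} = \frac{964557724319}{837468} \approx 1.1518 \cdot 10^{6}$)
$3155306 + V = 3155306 + \frac{964557724319}{837468} = \frac{3607025529527}{837468}$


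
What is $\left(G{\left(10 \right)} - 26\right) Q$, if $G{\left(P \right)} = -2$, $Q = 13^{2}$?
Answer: $-4732$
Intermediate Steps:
$Q = 169$
$\left(G{\left(10 \right)} - 26\right) Q = \left(-2 - 26\right) 169 = \left(-28\right) 169 = -4732$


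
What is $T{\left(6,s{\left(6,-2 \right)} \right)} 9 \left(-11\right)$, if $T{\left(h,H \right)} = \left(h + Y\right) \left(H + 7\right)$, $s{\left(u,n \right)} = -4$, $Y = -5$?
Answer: $-297$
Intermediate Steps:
$T{\left(h,H \right)} = \left(-5 + h\right) \left(7 + H\right)$ ($T{\left(h,H \right)} = \left(h - 5\right) \left(H + 7\right) = \left(-5 + h\right) \left(7 + H\right)$)
$T{\left(6,s{\left(6,-2 \right)} \right)} 9 \left(-11\right) = \left(-35 - -20 + 7 \cdot 6 - 24\right) 9 \left(-11\right) = \left(-35 + 20 + 42 - 24\right) 9 \left(-11\right) = 3 \cdot 9 \left(-11\right) = 27 \left(-11\right) = -297$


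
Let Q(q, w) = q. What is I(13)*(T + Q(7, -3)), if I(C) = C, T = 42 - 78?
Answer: -377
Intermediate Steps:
T = -36
I(13)*(T + Q(7, -3)) = 13*(-36 + 7) = 13*(-29) = -377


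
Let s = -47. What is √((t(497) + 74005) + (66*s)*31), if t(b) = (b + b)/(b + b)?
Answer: 2*I*√5539 ≈ 148.85*I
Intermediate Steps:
t(b) = 1 (t(b) = (2*b)/((2*b)) = (2*b)*(1/(2*b)) = 1)
√((t(497) + 74005) + (66*s)*31) = √((1 + 74005) + (66*(-47))*31) = √(74006 - 3102*31) = √(74006 - 96162) = √(-22156) = 2*I*√5539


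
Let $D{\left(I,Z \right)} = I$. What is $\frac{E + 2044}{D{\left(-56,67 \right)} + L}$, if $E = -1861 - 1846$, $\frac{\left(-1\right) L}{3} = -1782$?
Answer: $- \frac{1663}{5290} \approx -0.31437$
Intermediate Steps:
$L = 5346$ ($L = \left(-3\right) \left(-1782\right) = 5346$)
$E = -3707$
$\frac{E + 2044}{D{\left(-56,67 \right)} + L} = \frac{-3707 + 2044}{-56 + 5346} = - \frac{1663}{5290}$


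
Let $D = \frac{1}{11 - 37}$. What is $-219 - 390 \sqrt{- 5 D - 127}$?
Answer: $-219 - 15 i \sqrt{85722} \approx -219.0 - 4391.8 i$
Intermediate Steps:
$D = - \frac{1}{26}$ ($D = \frac{1}{-26} = - \frac{1}{26} \approx -0.038462$)
$-219 - 390 \sqrt{- 5 D - 127} = -219 - 390 \sqrt{\left(-5\right) \left(- \frac{1}{26}\right) - 127} = -219 - 390 \sqrt{\frac{5}{26} - 127} = -219 - 390 \sqrt{- \frac{3297}{26}} = -219 - 390 \frac{i \sqrt{85722}}{26} = -219 - 15 i \sqrt{85722}$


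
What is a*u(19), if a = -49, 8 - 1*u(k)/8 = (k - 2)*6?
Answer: 36848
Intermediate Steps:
u(k) = 160 - 48*k (u(k) = 64 - 8*(k - 2)*6 = 64 - 8*(-2 + k)*6 = 64 - 8*(-12 + 6*k) = 64 + (96 - 48*k) = 160 - 48*k)
a*u(19) = -49*(160 - 48*19) = -49*(160 - 912) = -49*(-752) = 36848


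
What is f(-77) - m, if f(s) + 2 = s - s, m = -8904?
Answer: 8902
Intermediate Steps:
f(s) = -2 (f(s) = -2 + (s - s) = -2 + 0 = -2)
f(-77) - m = -2 - 1*(-8904) = -2 + 8904 = 8902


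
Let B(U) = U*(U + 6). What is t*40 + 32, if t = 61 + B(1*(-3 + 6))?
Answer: 3552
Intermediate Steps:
B(U) = U*(6 + U)
t = 88 (t = 61 + (1*(-3 + 6))*(6 + 1*(-3 + 6)) = 61 + (1*3)*(6 + 1*3) = 61 + 3*(6 + 3) = 61 + 3*9 = 61 + 27 = 88)
t*40 + 32 = 88*40 + 32 = 3520 + 32 = 3552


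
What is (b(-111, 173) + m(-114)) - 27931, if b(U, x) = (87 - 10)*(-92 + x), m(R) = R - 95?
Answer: -21903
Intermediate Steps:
m(R) = -95 + R
b(U, x) = -7084 + 77*x (b(U, x) = 77*(-92 + x) = -7084 + 77*x)
(b(-111, 173) + m(-114)) - 27931 = ((-7084 + 77*173) + (-95 - 114)) - 27931 = ((-7084 + 13321) - 209) - 27931 = (6237 - 209) - 27931 = 6028 - 27931 = -21903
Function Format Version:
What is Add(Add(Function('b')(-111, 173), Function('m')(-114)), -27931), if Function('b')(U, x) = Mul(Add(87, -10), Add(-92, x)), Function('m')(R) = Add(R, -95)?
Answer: -21903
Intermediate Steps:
Function('m')(R) = Add(-95, R)
Function('b')(U, x) = Add(-7084, Mul(77, x)) (Function('b')(U, x) = Mul(77, Add(-92, x)) = Add(-7084, Mul(77, x)))
Add(Add(Function('b')(-111, 173), Function('m')(-114)), -27931) = Add(Add(Add(-7084, Mul(77, 173)), Add(-95, -114)), -27931) = Add(Add(Add(-7084, 13321), -209), -27931) = Add(Add(6237, -209), -27931) = Add(6028, -27931) = -21903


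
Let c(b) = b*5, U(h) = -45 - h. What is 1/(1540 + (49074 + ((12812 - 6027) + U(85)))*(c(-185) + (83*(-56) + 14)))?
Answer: -1/309795971 ≈ -3.2279e-9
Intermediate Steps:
c(b) = 5*b
1/(1540 + (49074 + ((12812 - 6027) + U(85)))*(c(-185) + (83*(-56) + 14))) = 1/(1540 + (49074 + ((12812 - 6027) + (-45 - 1*85)))*(5*(-185) + (83*(-56) + 14))) = 1/(1540 + (49074 + (6785 + (-45 - 85)))*(-925 + (-4648 + 14))) = 1/(1540 + (49074 + (6785 - 130))*(-925 - 4634)) = 1/(1540 + (49074 + 6655)*(-5559)) = 1/(1540 + 55729*(-5559)) = 1/(1540 - 309797511) = 1/(-309795971) = -1/309795971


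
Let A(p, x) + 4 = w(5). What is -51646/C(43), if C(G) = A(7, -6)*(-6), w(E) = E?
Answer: 25823/3 ≈ 8607.7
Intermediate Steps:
A(p, x) = 1 (A(p, x) = -4 + 5 = 1)
C(G) = -6 (C(G) = 1*(-6) = -6)
-51646/C(43) = -51646/(-6) = -51646*(-⅙) = 25823/3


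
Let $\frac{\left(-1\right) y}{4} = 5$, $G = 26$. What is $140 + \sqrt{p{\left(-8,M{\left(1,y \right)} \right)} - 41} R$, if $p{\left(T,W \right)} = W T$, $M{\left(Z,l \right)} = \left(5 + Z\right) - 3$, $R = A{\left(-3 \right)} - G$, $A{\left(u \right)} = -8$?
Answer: $140 - 34 i \sqrt{65} \approx 140.0 - 274.12 i$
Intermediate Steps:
$R = -34$ ($R = -8 - 26 = -34$)
$y = -20$ ($y = \left(-4\right) 5 = -20$)
$M{\left(Z,l \right)} = 2 + Z$
$p{\left(T,W \right)} = T W$
$140 + \sqrt{p{\left(-8,M{\left(1,y \right)} \right)} - 41} R = 140 + \sqrt{- 8 \left(2 + 1\right) - 41} \left(-34\right) = 140 + \sqrt{\left(-8\right) 3 - 41} \left(-34\right) = 140 + \sqrt{-24 - 41} \left(-34\right) = 140 + \sqrt{-65} \left(-34\right) = 140 + i \sqrt{65} \left(-34\right) = 140 - 34 i \sqrt{65}$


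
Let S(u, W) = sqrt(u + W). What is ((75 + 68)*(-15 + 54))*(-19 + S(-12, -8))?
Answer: -105963 + 11154*I*sqrt(5) ≈ -1.0596e+5 + 24941.0*I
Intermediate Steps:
S(u, W) = sqrt(W + u)
((75 + 68)*(-15 + 54))*(-19 + S(-12, -8)) = ((75 + 68)*(-15 + 54))*(-19 + sqrt(-8 - 12)) = (143*39)*(-19 + sqrt(-20)) = 5577*(-19 + 2*I*sqrt(5)) = -105963 + 11154*I*sqrt(5)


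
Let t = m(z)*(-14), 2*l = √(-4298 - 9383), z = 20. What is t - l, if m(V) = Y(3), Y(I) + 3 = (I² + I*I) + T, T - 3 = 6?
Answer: -336 - I*√13681/2 ≈ -336.0 - 58.483*I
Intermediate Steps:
T = 9 (T = 3 + 6 = 9)
Y(I) = 6 + 2*I² (Y(I) = -3 + ((I² + I*I) + 9) = -3 + ((I² + I²) + 9) = -3 + (2*I² + 9) = -3 + (9 + 2*I²) = 6 + 2*I²)
l = I*√13681/2 (l = √(-4298 - 9383)/2 = √(-13681)/2 = (I*√13681)/2 = I*√13681/2 ≈ 58.483*I)
m(V) = 24 (m(V) = 6 + 2*3² = 6 + 2*9 = 6 + 18 = 24)
t = -336 (t = 24*(-14) = -336)
t - l = -336 - I*√13681/2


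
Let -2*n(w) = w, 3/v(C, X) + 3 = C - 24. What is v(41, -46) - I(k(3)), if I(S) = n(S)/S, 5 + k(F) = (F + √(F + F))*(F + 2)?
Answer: 5/7 ≈ 0.71429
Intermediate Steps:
v(C, X) = 3/(-27 + C) (v(C, X) = 3/(-3 + (C - 24)) = 3/(-3 + (-24 + C)) = 3/(-27 + C))
n(w) = -w/2
k(F) = -5 + (2 + F)*(F + √2*√F) (k(F) = -5 + (F + √(F + F))*(F + 2) = -5 + (F + √(2*F))*(2 + F) = -5 + (F + √2*√F)*(2 + F) = -5 + (2 + F)*(F + √2*√F))
I(S) = -½ (I(S) = (-S/2)/S = -½)
v(41, -46) - I(k(3)) = 3/(-27 + 41) - 1*(-½) = 3/14 + ½ = 5/7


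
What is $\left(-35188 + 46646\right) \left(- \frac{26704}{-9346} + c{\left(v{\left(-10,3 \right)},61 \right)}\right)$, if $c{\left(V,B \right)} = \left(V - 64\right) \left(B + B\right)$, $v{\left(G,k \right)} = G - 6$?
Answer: $- \frac{522428976624}{4673} \approx -1.118 \cdot 10^{8}$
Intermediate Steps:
$v{\left(G,k \right)} = -6 + G$
$c{\left(V,B \right)} = 2 B \left(-64 + V\right)$ ($c{\left(V,B \right)} = \left(-64 + V\right) 2 B = 2 B \left(-64 + V\right)$)
$\left(-35188 + 46646\right) \left(- \frac{26704}{-9346} + c{\left(v{\left(-10,3 \right)},61 \right)}\right) = \left(-35188 + 46646\right) \left(- \frac{26704}{-9346} + 2 \cdot 61 \left(-64 - 16\right)\right) = 11458 \left(\left(-26704\right) \left(- \frac{1}{9346}\right) + 2 \cdot 61 \left(-64 - 16\right)\right) = 11458 \left(\frac{13352}{4673} + 2 \cdot 61 \left(-80\right)\right) = 11458 \left(\frac{13352}{4673} - 9760\right) = 11458 \left(- \frac{45595128}{4673}\right) = - \frac{522428976624}{4673}$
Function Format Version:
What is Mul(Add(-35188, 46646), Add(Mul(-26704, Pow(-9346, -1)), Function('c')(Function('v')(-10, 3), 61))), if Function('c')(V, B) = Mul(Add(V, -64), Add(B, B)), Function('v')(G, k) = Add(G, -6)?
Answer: Rational(-522428976624, 4673) ≈ -1.1180e+8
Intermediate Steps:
Function('v')(G, k) = Add(-6, G)
Function('c')(V, B) = Mul(2, B, Add(-64, V)) (Function('c')(V, B) = Mul(Add(-64, V), Mul(2, B)) = Mul(2, B, Add(-64, V)))
Mul(Add(-35188, 46646), Add(Mul(-26704, Pow(-9346, -1)), Function('c')(Function('v')(-10, 3), 61))) = Mul(Add(-35188, 46646), Add(Mul(-26704, Pow(-9346, -1)), Mul(2, 61, Add(-64, Add(-6, -10))))) = Mul(11458, Add(Mul(-26704, Rational(-1, 9346)), Mul(2, 61, Add(-64, -16)))) = Mul(11458, Add(Rational(13352, 4673), Mul(2, 61, -80))) = Mul(11458, Add(Rational(13352, 4673), -9760)) = Mul(11458, Rational(-45595128, 4673)) = Rational(-522428976624, 4673)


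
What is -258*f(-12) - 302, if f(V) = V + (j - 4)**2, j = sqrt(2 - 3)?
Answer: -1076 + 2064*I ≈ -1076.0 + 2064.0*I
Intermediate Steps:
j = I (j = sqrt(-1) = I ≈ 1.0*I)
f(V) = V + (-4 + I)**2 (f(V) = V + (I - 4)**2 = V + (-4 + I)**2)
-258*f(-12) - 302 = -258*(-12 + (4 - I)**2) - 302 = (3096 - 258*(4 - I)**2) - 302 = 2794 - 258*(4 - I)**2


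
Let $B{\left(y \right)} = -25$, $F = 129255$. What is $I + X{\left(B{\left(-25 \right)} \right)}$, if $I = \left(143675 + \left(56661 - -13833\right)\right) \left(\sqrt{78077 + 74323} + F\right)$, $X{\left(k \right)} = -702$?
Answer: $27682413393 + 4283380 \sqrt{381} \approx 2.7766 \cdot 10^{10}$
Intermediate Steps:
$I = 27682414095 + 4283380 \sqrt{381}$ ($I = \left(143675 + \left(56661 - -13833\right)\right) \left(\sqrt{78077 + 74323} + 129255\right) = \left(143675 + \left(56661 + 13833\right)\right) \left(\sqrt{152400} + 129255\right) = \left(143675 + 70494\right) \left(20 \sqrt{381} + 129255\right) = 214169 \left(129255 + 20 \sqrt{381}\right) = 27682414095 + 4283380 \sqrt{381} \approx 2.7766 \cdot 10^{10}$)
$I + X{\left(B{\left(-25 \right)} \right)} = \left(27682414095 + 4283380 \sqrt{381}\right) - 702 = 27682413393 + 4283380 \sqrt{381}$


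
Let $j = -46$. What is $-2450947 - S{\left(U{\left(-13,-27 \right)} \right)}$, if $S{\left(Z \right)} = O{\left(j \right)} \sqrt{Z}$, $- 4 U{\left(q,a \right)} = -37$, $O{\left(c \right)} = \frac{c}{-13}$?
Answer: $-2450947 - \frac{23 \sqrt{37}}{13} \approx -2.451 \cdot 10^{6}$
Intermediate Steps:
$O{\left(c \right)} = - \frac{c}{13}$ ($O{\left(c \right)} = c \left(- \frac{1}{13}\right) = - \frac{c}{13}$)
$U{\left(q,a \right)} = \frac{37}{4}$ ($U{\left(q,a \right)} = \left(- \frac{1}{4}\right) \left(-37\right) = \frac{37}{4}$)
$S{\left(Z \right)} = \frac{46 \sqrt{Z}}{13}$ ($S{\left(Z \right)} = \left(- \frac{1}{13}\right) \left(-46\right) \sqrt{Z} = \frac{46 \sqrt{Z}}{13}$)
$-2450947 - S{\left(U{\left(-13,-27 \right)} \right)} = -2450947 - \frac{46 \sqrt{\frac{37}{4}}}{13} = -2450947 - \frac{46 \frac{\sqrt{37}}{2}}{13} = -2450947 - \frac{23 \sqrt{37}}{13}$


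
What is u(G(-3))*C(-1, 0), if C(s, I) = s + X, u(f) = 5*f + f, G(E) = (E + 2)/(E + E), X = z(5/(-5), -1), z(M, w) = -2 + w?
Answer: -4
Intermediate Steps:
X = -3 (X = -2 - 1 = -3)
G(E) = (2 + E)/(2*E) (G(E) = (2 + E)/((2*E)) = (2 + E)*(1/(2*E)) = (2 + E)/(2*E))
u(f) = 6*f
C(s, I) = -3 + s (C(s, I) = s - 3 = -3 + s)
u(G(-3))*C(-1, 0) = (6*((½)*(2 - 3)/(-3)))*(-3 - 1) = (6*((½)*(-⅓)*(-1)))*(-4) = (6*(⅙))*(-4) = 1*(-4) = -4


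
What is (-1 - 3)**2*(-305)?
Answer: -4880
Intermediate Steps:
(-1 - 3)**2*(-305) = (-4)**2*(-305) = 16*(-305) = -4880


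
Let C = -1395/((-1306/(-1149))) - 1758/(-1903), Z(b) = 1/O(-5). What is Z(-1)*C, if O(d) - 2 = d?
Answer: 1015979039/2485318 ≈ 408.79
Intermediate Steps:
O(d) = 2 + d
Z(b) = -⅓ (Z(b) = 1/(2 - 5) = 1/(-3) = -⅓)
C = -3047937117/2485318 (C = -1395/((-1306*(-1/1149))) - 1758*(-1/1903) = -1395/1306/1149 + 1758/1903 = -1395*1149/1306 + 1758/1903 = -1602855/1306 + 1758/1903 = -3047937117/2485318 ≈ -1226.4)
Z(-1)*C = -⅓*(-3047937117/2485318) = 1015979039/2485318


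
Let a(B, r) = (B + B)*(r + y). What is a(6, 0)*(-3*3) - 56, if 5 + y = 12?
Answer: -812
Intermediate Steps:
y = 7 (y = -5 + 12 = 7)
a(B, r) = 2*B*(7 + r) (a(B, r) = (B + B)*(r + 7) = (2*B)*(7 + r) = 2*B*(7 + r))
a(6, 0)*(-3*3) - 56 = (2*6*(7 + 0))*(-3*3) - 56 = (2*6*7)*(-9) - 56 = 84*(-9) - 56 = -756 - 56 = -812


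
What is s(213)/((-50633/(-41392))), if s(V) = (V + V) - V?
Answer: 8816496/50633 ≈ 174.13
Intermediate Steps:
s(V) = V (s(V) = 2*V - V = V)
s(213)/((-50633/(-41392))) = 213/((-50633/(-41392))) = 213/((-50633*(-1/41392))) = 213/(50633/41392) = 213*(41392/50633) = 8816496/50633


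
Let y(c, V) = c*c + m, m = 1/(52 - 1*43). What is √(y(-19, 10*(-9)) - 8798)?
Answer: 2*I*√18983/3 ≈ 91.853*I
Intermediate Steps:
m = ⅑ (m = 1/(52 - 43) = 1/9 = ⅑ ≈ 0.11111)
y(c, V) = ⅑ + c² (y(c, V) = c*c + ⅑ = c² + ⅑ = ⅑ + c²)
√(y(-19, 10*(-9)) - 8798) = √((⅑ + (-19)²) - 8798) = √((⅑ + 361) - 8798) = √(3250/9 - 8798) = √(-75932/9) = 2*I*√18983/3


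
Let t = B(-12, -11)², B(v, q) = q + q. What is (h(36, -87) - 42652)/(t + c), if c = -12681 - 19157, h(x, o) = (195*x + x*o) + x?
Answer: 19364/15677 ≈ 1.2352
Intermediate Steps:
B(v, q) = 2*q
h(x, o) = 196*x + o*x (h(x, o) = (195*x + o*x) + x = 196*x + o*x)
t = 484 (t = (2*(-11))² = (-22)² = 484)
c = -31838
(h(36, -87) - 42652)/(t + c) = (36*(196 - 87) - 42652)/(484 - 31838) = (36*109 - 42652)/(-31354) = (3924 - 42652)*(-1/31354) = -38728*(-1/31354) = 19364/15677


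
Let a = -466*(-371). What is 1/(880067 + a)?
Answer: 1/1052953 ≈ 9.4971e-7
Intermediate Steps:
a = 172886
1/(880067 + a) = 1/(880067 + 172886) = 1/1052953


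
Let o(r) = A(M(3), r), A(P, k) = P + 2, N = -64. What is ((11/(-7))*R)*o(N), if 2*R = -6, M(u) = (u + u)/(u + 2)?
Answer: 528/35 ≈ 15.086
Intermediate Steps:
M(u) = 2*u/(2 + u) (M(u) = (2*u)/(2 + u) = 2*u/(2 + u))
R = -3 (R = (½)*(-6) = -3)
A(P, k) = 2 + P
o(r) = 16/5 (o(r) = 2 + 2*3/(2 + 3) = 2 + 2*3/5 = 2 + 2*3*(⅕) = 2 + 6/5 = 16/5)
((11/(-7))*R)*o(N) = ((11/(-7))*(-3))*(16/5) = (-⅐*11*(-3))*(16/5) = -11/7*(-3)*(16/5) = (33/7)*(16/5) = 528/35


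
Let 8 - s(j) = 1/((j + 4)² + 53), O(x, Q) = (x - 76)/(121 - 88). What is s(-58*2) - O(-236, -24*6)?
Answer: 2418613/138567 ≈ 17.454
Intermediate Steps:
O(x, Q) = -76/33 + x/33 (O(x, Q) = (-76 + x)/33 = (-76 + x)*(1/33) = -76/33 + x/33)
s(j) = 8 - 1/(53 + (4 + j)²) (s(j) = 8 - 1/((j + 4)² + 53) = 8 - 1/((4 + j)² + 53) = 8 - 1/(53 + (4 + j)²))
s(-58*2) - O(-236, -24*6) = (423 + 8*(4 - 58*2)²)/(53 + (4 - 58*2)²) - (-76/33 + (1/33)*(-236)) = (423 + 8*(4 - 116)²)/(53 + (4 - 116)²) - (-76/33 - 236/33) = (423 + 8*(-112)²)/(53 + (-112)²) - 1*(-104/11) = (423 + 8*12544)/(53 + 12544) + 104/11 = (423 + 100352)/12597 + 104/11 = (1/12597)*100775 + 104/11 = 100775/12597 + 104/11 = 2418613/138567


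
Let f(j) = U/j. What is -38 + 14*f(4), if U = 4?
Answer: -24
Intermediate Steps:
f(j) = 4/j
-38 + 14*f(4) = -38 + 14*(4/4) = -38 + 14*(4*(¼)) = -38 + 14*1 = -38 + 14 = -24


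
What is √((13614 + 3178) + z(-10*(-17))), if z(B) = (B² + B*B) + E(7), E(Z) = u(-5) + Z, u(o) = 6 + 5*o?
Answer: 2*√18645 ≈ 273.09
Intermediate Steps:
E(Z) = -19 + Z (E(Z) = (6 + 5*(-5)) + Z = (6 - 25) + Z = -19 + Z)
z(B) = -12 + 2*B² (z(B) = (B² + B*B) + (-19 + 7) = (B² + B²) - 12 = 2*B² - 12 = -12 + 2*B²)
√((13614 + 3178) + z(-10*(-17))) = √((13614 + 3178) + (-12 + 2*(-10*(-17))²)) = √(16792 + (-12 + 2*170²)) = √(16792 + (-12 + 2*28900)) = √(16792 + (-12 + 57800)) = √(16792 + 57788) = √74580 = 2*√18645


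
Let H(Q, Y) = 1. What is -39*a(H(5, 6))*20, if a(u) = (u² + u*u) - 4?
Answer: 1560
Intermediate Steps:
a(u) = -4 + 2*u² (a(u) = (u² + u²) - 4 = 2*u² - 4 = -4 + 2*u²)
-39*a(H(5, 6))*20 = -39*(-4 + 2*1²)*20 = -39*(-4 + 2*1)*20 = -39*(-4 + 2)*20 = -39*(-2)*20 = 78*20 = 1560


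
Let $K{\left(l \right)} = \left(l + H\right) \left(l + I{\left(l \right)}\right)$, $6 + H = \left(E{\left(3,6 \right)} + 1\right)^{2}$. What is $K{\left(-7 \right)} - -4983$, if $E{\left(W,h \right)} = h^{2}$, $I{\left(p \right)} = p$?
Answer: $-14001$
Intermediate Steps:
$H = 1363$ ($H = -6 + \left(6^{2} + 1\right)^{2} = -6 + \left(36 + 1\right)^{2} = -6 + 37^{2} = -6 + 1369 = 1363$)
$K{\left(l \right)} = 2 l \left(1363 + l\right)$ ($K{\left(l \right)} = \left(l + 1363\right) \left(l + l\right) = \left(1363 + l\right) 2 l = 2 l \left(1363 + l\right)$)
$K{\left(-7 \right)} - -4983 = 2 \left(-7\right) \left(1363 - 7\right) - -4983 = 2 \left(-7\right) 1356 + 4983 = -18984 + 4983 = -14001$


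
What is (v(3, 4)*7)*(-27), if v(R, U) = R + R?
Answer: -1134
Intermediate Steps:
v(R, U) = 2*R
(v(3, 4)*7)*(-27) = ((2*3)*7)*(-27) = (6*7)*(-27) = 42*(-27) = -1134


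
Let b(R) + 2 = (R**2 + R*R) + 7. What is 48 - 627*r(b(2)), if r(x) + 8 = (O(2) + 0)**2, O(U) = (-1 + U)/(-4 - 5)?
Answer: 136519/27 ≈ 5056.3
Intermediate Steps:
O(U) = 1/9 - U/9 (O(U) = (-1 + U)/(-9) = (-1 + U)*(-1/9) = 1/9 - U/9)
b(R) = 5 + 2*R**2 (b(R) = -2 + ((R**2 + R*R) + 7) = -2 + ((R**2 + R**2) + 7) = -2 + (2*R**2 + 7) = -2 + (7 + 2*R**2) = 5 + 2*R**2)
r(x) = -647/81 (r(x) = -8 + ((1/9 - 1/9*2) + 0)**2 = -8 + ((1/9 - 2/9) + 0)**2 = -8 + (-1/9 + 0)**2 = -8 + (-1/9)**2 = -8 + 1/81 = -647/81)
48 - 627*r(b(2)) = 48 - 627*(-647/81) = 48 + 135223/27 = 136519/27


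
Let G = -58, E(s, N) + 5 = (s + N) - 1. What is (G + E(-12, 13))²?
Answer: 3969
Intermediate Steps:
E(s, N) = -6 + N + s (E(s, N) = -5 + ((s + N) - 1) = -5 + ((N + s) - 1) = -5 + (-1 + N + s) = -6 + N + s)
(G + E(-12, 13))² = (-58 + (-6 + 13 - 12))² = (-58 - 5)² = (-63)² = 3969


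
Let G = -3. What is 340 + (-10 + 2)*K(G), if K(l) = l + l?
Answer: 388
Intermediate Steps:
K(l) = 2*l
340 + (-10 + 2)*K(G) = 340 + (-10 + 2)*(2*(-3)) = 340 - 8*(-6) = 340 + 48 = 388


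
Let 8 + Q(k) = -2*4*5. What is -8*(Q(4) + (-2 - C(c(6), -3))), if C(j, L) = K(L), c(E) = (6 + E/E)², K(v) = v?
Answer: 376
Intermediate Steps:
Q(k) = -48 (Q(k) = -8 - 2*4*5 = -8 - 8*5 = -8 - 40 = -48)
c(E) = 49 (c(E) = (6 + 1)² = 7² = 49)
C(j, L) = L
-8*(Q(4) + (-2 - C(c(6), -3))) = -8*(-48 + (-2 - 1*(-3))) = -8*(-48 + (-2 + 3)) = -8*(-48 + 1) = -8*(-47) = 376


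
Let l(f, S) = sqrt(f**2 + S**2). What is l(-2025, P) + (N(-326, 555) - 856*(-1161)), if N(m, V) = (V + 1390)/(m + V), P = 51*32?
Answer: 227585809/229 + 3*sqrt(751561) ≈ 9.9643e+5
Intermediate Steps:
P = 1632
N(m, V) = (1390 + V)/(V + m)
l(f, S) = sqrt(S**2 + f**2)
l(-2025, P) + (N(-326, 555) - 856*(-1161)) = sqrt(1632**2 + (-2025)**2) + ((1390 + 555)/(555 - 326) - 856*(-1161)) = sqrt(2663424 + 4100625) + (1945/229 + 993816) = sqrt(6764049) + ((1/229)*1945 + 993816) = 3*sqrt(751561) + (1945/229 + 993816) = 3*sqrt(751561) + 227585809/229 = 227585809/229 + 3*sqrt(751561)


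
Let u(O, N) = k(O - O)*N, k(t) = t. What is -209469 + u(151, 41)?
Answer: -209469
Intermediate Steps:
u(O, N) = 0 (u(O, N) = (O - O)*N = 0*N = 0)
-209469 + u(151, 41) = -209469 + 0 = -209469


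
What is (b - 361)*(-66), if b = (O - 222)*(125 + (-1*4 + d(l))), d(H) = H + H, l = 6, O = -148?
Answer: 3271686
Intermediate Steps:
d(H) = 2*H
b = -49210 (b = (-148 - 222)*(125 + (-1*4 + 2*6)) = -370*(125 + (-4 + 12)) = -370*(125 + 8) = -370*133 = -49210)
(b - 361)*(-66) = (-49210 - 361)*(-66) = -49571*(-66) = 3271686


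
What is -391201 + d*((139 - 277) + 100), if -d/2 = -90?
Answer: -398041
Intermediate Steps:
d = 180 (d = -2*(-90) = 180)
-391201 + d*((139 - 277) + 100) = -391201 + 180*((139 - 277) + 100) = -391201 + 180*(-138 + 100) = -391201 + 180*(-38) = -391201 - 6840 = -398041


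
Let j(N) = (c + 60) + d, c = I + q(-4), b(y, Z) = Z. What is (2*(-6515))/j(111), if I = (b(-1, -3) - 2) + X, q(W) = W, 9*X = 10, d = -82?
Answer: 117270/269 ≈ 435.95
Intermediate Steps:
X = 10/9 (X = (⅑)*10 = 10/9 ≈ 1.1111)
I = -35/9 (I = (-3 - 2) + 10/9 = -5 + 10/9 = -35/9 ≈ -3.8889)
c = -71/9 (c = -35/9 - 4 = -71/9 ≈ -7.8889)
j(N) = -269/9 (j(N) = (-71/9 + 60) - 82 = 469/9 - 82 = -269/9)
(2*(-6515))/j(111) = (2*(-6515))/(-269/9) = -13030*(-9/269) = 117270/269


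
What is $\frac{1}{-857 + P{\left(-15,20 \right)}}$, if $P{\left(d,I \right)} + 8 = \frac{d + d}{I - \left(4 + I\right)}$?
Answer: $- \frac{2}{1715} \approx -0.0011662$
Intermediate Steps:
$P{\left(d,I \right)} = -8 - \frac{d}{2}$ ($P{\left(d,I \right)} = -8 + \frac{d + d}{I - \left(4 + I\right)} = -8 + \frac{2 d}{-4} = -8 + 2 d \left(- \frac{1}{4}\right) = -8 - \frac{d}{2}$)
$\frac{1}{-857 + P{\left(-15,20 \right)}} = \frac{1}{-857 - \frac{1}{2}} = \frac{1}{- \frac{1715}{2}} = - \frac{2}{1715}$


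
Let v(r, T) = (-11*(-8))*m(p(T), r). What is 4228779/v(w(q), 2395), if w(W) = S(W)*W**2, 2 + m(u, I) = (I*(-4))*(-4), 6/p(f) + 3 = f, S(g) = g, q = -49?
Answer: -1409593/55216656 ≈ -0.025528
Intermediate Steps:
p(f) = 6/(-3 + f)
m(u, I) = -2 + 16*I (m(u, I) = -2 + (I*(-4))*(-4) = -2 - 4*I*(-4) = -2 + 16*I)
w(W) = W**3 (w(W) = W*W**2 = W**3)
v(r, T) = -176 + 1408*r (v(r, T) = (-11*(-8))*(-2 + 16*r) = 88*(-2 + 16*r) = -176 + 1408*r)
4228779/v(w(q), 2395) = 4228779/(-176 + 1408*(-49)**3) = 4228779/(-176 + 1408*(-117649)) = 4228779/(-176 - 165649792) = 4228779/(-165649968) = 4228779*(-1/165649968) = -1409593/55216656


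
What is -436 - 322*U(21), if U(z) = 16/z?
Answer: -2044/3 ≈ -681.33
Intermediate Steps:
-436 - 322*U(21) = -436 - 5152/21 = -436 - 322*16/21 = -436 - 736/3 = -2044/3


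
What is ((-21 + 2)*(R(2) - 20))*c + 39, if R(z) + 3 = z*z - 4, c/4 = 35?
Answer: 61219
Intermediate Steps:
c = 140 (c = 4*35 = 140)
R(z) = -7 + z**2 (R(z) = -3 + (z*z - 4) = -3 + (z**2 - 4) = -3 + (-4 + z**2) = -7 + z**2)
((-21 + 2)*(R(2) - 20))*c + 39 = ((-21 + 2)*((-7 + 2**2) - 20))*140 + 39 = -19*((-7 + 4) - 20)*140 + 39 = -19*(-3 - 20)*140 + 39 = -19*(-23)*140 + 39 = 437*140 + 39 = 61180 + 39 = 61219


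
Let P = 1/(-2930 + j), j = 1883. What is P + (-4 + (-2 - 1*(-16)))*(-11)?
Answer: -115171/1047 ≈ -110.00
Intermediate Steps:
P = -1/1047 (P = 1/(-2930 + 1883) = 1/(-1047) = -1/1047 ≈ -0.00095511)
P + (-4 + (-2 - 1*(-16)))*(-11) = -1/1047 + (-4 + (-2 - 1*(-16)))*(-11) = -1/1047 + (-4 + (-2 + 16))*(-11) = -1/1047 + (-4 + 14)*(-11) = -1/1047 + 10*(-11) = -1/1047 - 110 = -115171/1047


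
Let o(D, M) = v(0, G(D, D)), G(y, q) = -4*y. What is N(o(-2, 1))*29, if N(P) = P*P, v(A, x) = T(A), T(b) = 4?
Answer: 464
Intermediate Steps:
v(A, x) = 4
o(D, M) = 4
N(P) = P²
N(o(-2, 1))*29 = 4²*29 = 16*29 = 464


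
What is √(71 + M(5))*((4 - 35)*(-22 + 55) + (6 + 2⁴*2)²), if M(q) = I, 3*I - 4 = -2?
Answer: 421*√645/3 ≈ 3564.0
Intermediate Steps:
I = ⅔ (I = 4/3 + (⅓)*(-2) = 4/3 - ⅔ = ⅔ ≈ 0.66667)
M(q) = ⅔
√(71 + M(5))*((4 - 35)*(-22 + 55) + (6 + 2⁴*2)²) = √(71 + ⅔)*((4 - 35)*(-22 + 55) + (6 + 2⁴*2)²) = √(215/3)*(-31*33 + (6 + 16*2)²) = (√645/3)*(-1023 + (6 + 32)²) = (√645/3)*(-1023 + 38²) = (√645/3)*(-1023 + 1444) = (√645/3)*421 = 421*√645/3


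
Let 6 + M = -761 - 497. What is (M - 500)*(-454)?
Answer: 800856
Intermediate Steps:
M = -1264 (M = -6 + (-761 - 497) = -6 - 1258 = -1264)
(M - 500)*(-454) = (-1264 - 500)*(-454) = -1764*(-454) = 800856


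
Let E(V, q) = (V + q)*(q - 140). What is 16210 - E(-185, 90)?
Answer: 11460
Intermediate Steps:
E(V, q) = (-140 + q)*(V + q) (E(V, q) = (V + q)*(-140 + q) = (-140 + q)*(V + q))
16210 - E(-185, 90) = 16210 - (90**2 - 140*(-185) - 140*90 - 185*90) = 16210 - (8100 + 25900 - 12600 - 16650) = 16210 - 1*4750 = 16210 - 4750 = 11460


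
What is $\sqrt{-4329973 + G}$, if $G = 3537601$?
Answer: $2 i \sqrt{198093} \approx 890.15 i$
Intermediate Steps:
$\sqrt{-4329973 + G} = \sqrt{-4329973 + 3537601} = \sqrt{-792372} = 2 i \sqrt{198093}$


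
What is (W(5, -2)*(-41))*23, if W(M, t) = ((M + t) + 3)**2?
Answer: -33948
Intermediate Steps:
W(M, t) = (3 + M + t)**2
(W(5, -2)*(-41))*23 = ((3 + 5 - 2)**2*(-41))*23 = (6**2*(-41))*23 = (36*(-41))*23 = -1476*23 = -33948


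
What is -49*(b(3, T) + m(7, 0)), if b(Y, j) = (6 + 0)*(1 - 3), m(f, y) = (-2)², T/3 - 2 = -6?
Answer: 392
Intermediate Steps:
T = -12 (T = 6 + 3*(-6) = 6 - 18 = -12)
m(f, y) = 4
b(Y, j) = -12 (b(Y, j) = 6*(-2) = -12)
-49*(b(3, T) + m(7, 0)) = -49*(-12 + 4) = -49*(-8) = -1*(-392) = 392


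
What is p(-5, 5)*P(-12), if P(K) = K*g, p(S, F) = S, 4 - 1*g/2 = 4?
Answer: 0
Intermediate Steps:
g = 0 (g = 8 - 2*4 = 8 - 8 = 0)
P(K) = 0 (P(K) = K*0 = 0)
p(-5, 5)*P(-12) = -5*0 = 0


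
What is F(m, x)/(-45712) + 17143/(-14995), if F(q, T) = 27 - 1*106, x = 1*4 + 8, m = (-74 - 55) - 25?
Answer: -782456211/685451440 ≈ -1.1415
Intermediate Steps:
m = -154 (m = -129 - 25 = -154)
x = 12 (x = 4 + 8 = 12)
F(q, T) = -79 (F(q, T) = 27 - 106 = -79)
F(m, x)/(-45712) + 17143/(-14995) = -79/(-45712) + 17143/(-14995) = -79*(-1/45712) + 17143*(-1/14995) = 79/45712 - 17143/14995 = -782456211/685451440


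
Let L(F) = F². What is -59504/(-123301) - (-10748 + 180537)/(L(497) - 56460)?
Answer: -9596725793/23494882249 ≈ -0.40846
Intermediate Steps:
-59504/(-123301) - (-10748 + 180537)/(L(497) - 56460) = -59504/(-123301) - (-10748 + 180537)/(497² - 56460) = -59504*(-1/123301) - 169789/(247009 - 56460) = 59504/123301 - 169789/190549 = -9596725793/23494882249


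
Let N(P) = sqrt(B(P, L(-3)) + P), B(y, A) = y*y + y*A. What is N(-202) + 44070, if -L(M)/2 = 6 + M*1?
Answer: 44070 + 3*sqrt(4646) ≈ 44275.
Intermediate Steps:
L(M) = -12 - 2*M (L(M) = -2*(6 + M*1) = -2*(6 + M) = -12 - 2*M)
B(y, A) = y**2 + A*y
N(P) = sqrt(P + P*(-6 + P)) (N(P) = sqrt(P*((-12 - 2*(-3)) + P) + P) = sqrt(P*((-12 + 6) + P) + P) = sqrt(P*(-6 + P) + P) = sqrt(P + P*(-6 + P)))
N(-202) + 44070 = sqrt(-202*(-5 - 202)) + 44070 = sqrt(-202*(-207)) + 44070 = sqrt(41814) + 44070 = 3*sqrt(4646) + 44070 = 44070 + 3*sqrt(4646)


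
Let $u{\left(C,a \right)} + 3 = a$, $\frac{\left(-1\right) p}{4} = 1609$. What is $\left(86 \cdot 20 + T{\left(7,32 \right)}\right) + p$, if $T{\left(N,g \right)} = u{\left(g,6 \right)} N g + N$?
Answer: $-4037$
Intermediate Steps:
$p = -6436$ ($p = \left(-4\right) 1609 = -6436$)
$u{\left(C,a \right)} = -3 + a$
$T{\left(N,g \right)} = N + 3 N g$ ($T{\left(N,g \right)} = \left(-3 + 6\right) N g + N = 3 N g + N = N + 3 N g$)
$\left(86 \cdot 20 + T{\left(7,32 \right)}\right) + p = \left(86 \cdot 20 + 7 \left(1 + 3 \cdot 32\right)\right) - 6436 = \left(1720 + 7 \left(1 + 96\right)\right) - 6436 = \left(1720 + 7 \cdot 97\right) - 6436 = \left(1720 + 679\right) - 6436 = 2399 - 6436 = -4037$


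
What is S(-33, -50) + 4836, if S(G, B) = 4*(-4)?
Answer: 4820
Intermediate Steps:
S(G, B) = -16
S(-33, -50) + 4836 = -16 + 4836 = 4820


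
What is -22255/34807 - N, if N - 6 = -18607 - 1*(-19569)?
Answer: -33715431/34807 ≈ -968.64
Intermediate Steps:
N = 968 (N = 6 + (-18607 - 1*(-19569)) = 6 + (-18607 + 19569) = 6 + 962 = 968)
-22255/34807 - N = -22255/34807 - 1*968 = -22255*1/34807 - 968 = -22255/34807 - 968 = -33715431/34807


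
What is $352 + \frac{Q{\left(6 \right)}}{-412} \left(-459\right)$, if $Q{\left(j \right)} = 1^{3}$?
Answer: $\frac{145483}{412} \approx 353.11$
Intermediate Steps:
$Q{\left(j \right)} = 1$
$352 + \frac{Q{\left(6 \right)}}{-412} \left(-459\right) = 352 + 1 \frac{1}{-412} \left(-459\right) = 352 + 1 \left(- \frac{1}{412}\right) \left(-459\right) = 352 - - \frac{459}{412} = 352 + \frac{459}{412} = \frac{145483}{412}$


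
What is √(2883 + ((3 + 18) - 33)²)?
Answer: √3027 ≈ 55.018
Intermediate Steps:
√(2883 + ((3 + 18) - 33)²) = √(2883 + (21 - 33)²) = √(2883 + (-12)²) = √(2883 + 144) = √3027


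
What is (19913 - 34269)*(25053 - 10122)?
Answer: -214349436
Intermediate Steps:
(19913 - 34269)*(25053 - 10122) = -14356*14931 = -214349436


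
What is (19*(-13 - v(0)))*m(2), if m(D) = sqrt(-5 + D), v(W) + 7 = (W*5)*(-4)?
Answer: -114*I*sqrt(3) ≈ -197.45*I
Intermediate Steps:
v(W) = -7 - 20*W (v(W) = -7 + (W*5)*(-4) = -7 + (5*W)*(-4) = -7 - 20*W)
(19*(-13 - v(0)))*m(2) = (19*(-13 - (-7 - 20*0)))*sqrt(-5 + 2) = (19*(-13 - (-7 + 0)))*sqrt(-3) = (19*(-13 - 1*(-7)))*(I*sqrt(3)) = (19*(-13 + 7))*(I*sqrt(3)) = (19*(-6))*(I*sqrt(3)) = -114*I*sqrt(3)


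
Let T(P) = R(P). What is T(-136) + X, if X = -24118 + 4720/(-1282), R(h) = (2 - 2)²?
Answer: -15461998/641 ≈ -24122.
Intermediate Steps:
R(h) = 0 (R(h) = 0² = 0)
T(P) = 0
X = -15461998/641 (X = -24118 + 4720*(-1/1282) = -24118 - 2360/641 = -15461998/641 ≈ -24122.)
T(-136) + X = 0 - 15461998/641 = -15461998/641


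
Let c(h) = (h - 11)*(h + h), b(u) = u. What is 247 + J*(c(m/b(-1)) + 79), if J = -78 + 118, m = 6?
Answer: 11567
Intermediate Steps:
J = 40
c(h) = 2*h*(-11 + h) (c(h) = (-11 + h)*(2*h) = 2*h*(-11 + h))
247 + J*(c(m/b(-1)) + 79) = 247 + 40*(2*(6/(-1))*(-11 + 6/(-1)) + 79) = 247 + 40*(2*(6*(-1))*(-11 + 6*(-1)) + 79) = 247 + 40*(2*(-6)*(-11 - 6) + 79) = 247 + 40*(2*(-6)*(-17) + 79) = 247 + 40*(204 + 79) = 247 + 40*283 = 247 + 11320 = 11567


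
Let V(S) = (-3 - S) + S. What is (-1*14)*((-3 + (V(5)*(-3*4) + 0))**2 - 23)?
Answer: -14924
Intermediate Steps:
V(S) = -3
(-1*14)*((-3 + (V(5)*(-3*4) + 0))**2 - 23) = (-1*14)*((-3 + (-(-9)*4 + 0))**2 - 23) = -14*((-3 + (-3*(-12) + 0))**2 - 23) = -14*((-3 + (36 + 0))**2 - 23) = -14*((-3 + 36)**2 - 23) = -14*(33**2 - 23) = -14*(1089 - 23) = -14*1066 = -14924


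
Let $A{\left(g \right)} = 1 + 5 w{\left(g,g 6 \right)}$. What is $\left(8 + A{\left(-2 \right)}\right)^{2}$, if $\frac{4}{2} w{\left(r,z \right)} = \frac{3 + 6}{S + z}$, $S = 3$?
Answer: $\frac{169}{4} \approx 42.25$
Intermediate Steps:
$w{\left(r,z \right)} = \frac{9}{2 \left(3 + z\right)}$ ($w{\left(r,z \right)} = \frac{\left(3 + 6\right) \frac{1}{3 + z}}{2} = \frac{9 \frac{1}{3 + z}}{2} = \frac{9}{2 \left(3 + z\right)}$)
$A{\left(g \right)} = 1 + \frac{45}{2 \left(3 + 6 g\right)}$ ($A{\left(g \right)} = 1 + 5 \frac{9}{2 \left(3 + g 6\right)} = 1 + 5 \frac{9}{2 \left(3 + 6 g\right)} = 1 + \frac{45}{2 \left(3 + 6 g\right)}$)
$\left(8 + A{\left(-2 \right)}\right)^{2} = \left(8 + \frac{17 + 4 \left(-2\right)}{2 \left(1 + 2 \left(-2\right)\right)}\right)^{2} = \left(8 + \frac{17 - 8}{2 \left(1 - 4\right)}\right)^{2} = \left(8 + \frac{1}{2} \frac{1}{-3} \cdot 9\right)^{2} = \left(8 + \frac{1}{2} \left(- \frac{1}{3}\right) 9\right)^{2} = \left(8 - \frac{3}{2}\right)^{2} = \left(\frac{13}{2}\right)^{2} = \frac{169}{4}$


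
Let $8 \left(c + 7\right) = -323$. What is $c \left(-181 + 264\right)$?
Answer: $- \frac{31457}{8} \approx -3932.1$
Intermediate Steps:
$c = - \frac{379}{8}$ ($c = -7 + \frac{1}{8} \left(-323\right) = -7 - \frac{323}{8} = - \frac{379}{8} \approx -47.375$)
$c \left(-181 + 264\right) = - \frac{379 \left(-181 + 264\right)}{8} = \left(- \frac{379}{8}\right) 83 = - \frac{31457}{8}$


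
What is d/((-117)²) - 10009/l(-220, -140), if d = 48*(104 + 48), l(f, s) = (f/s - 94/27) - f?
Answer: -8531587055/188082297 ≈ -45.361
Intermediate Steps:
l(f, s) = -94/27 - f + f/s (l(f, s) = (f/s - 94*1/27) - f = (f/s - 94/27) - f = (-94/27 + f/s) - f = -94/27 - f + f/s)
d = 7296 (d = 48*152 = 7296)
d/((-117)²) - 10009/l(-220, -140) = 7296/((-117)²) - 10009/(-94/27 - 1*(-220) - 220/(-140)) = 7296/13689 - 10009/(-94/27 + 220 - 220*(-1/140)) = 7296*(1/13689) - 10009/(-94/27 + 220 + 11/7) = 2432/4563 - 10009/41219/189 = 2432/4563 - 10009*189/41219 = 2432/4563 - 1891701/41219 = -8531587055/188082297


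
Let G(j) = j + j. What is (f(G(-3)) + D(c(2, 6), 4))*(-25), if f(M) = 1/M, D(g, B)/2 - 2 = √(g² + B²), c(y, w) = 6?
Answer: -575/6 - 100*√13 ≈ -456.39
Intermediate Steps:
G(j) = 2*j
D(g, B) = 4 + 2*√(B² + g²) (D(g, B) = 4 + 2*√(g² + B²) = 4 + 2*√(B² + g²))
(f(G(-3)) + D(c(2, 6), 4))*(-25) = (1/(2*(-3)) + (4 + 2*√(4² + 6²)))*(-25) = (1/(-6) + (4 + 2*√(16 + 36)))*(-25) = (-⅙ + (4 + 2*√52))*(-25) = (-⅙ + (4 + 2*(2*√13)))*(-25) = (-⅙ + (4 + 4*√13))*(-25) = (23/6 + 4*√13)*(-25) = -575/6 - 100*√13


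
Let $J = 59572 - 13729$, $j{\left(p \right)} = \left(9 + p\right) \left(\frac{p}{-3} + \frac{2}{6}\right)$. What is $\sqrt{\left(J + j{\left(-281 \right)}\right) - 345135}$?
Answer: $2 i \sqrt{81215} \approx 569.96 i$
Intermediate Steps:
$j{\left(p \right)} = \left(9 + p\right) \left(\frac{1}{3} - \frac{p}{3}\right)$ ($j{\left(p \right)} = \left(9 + p\right) \left(p \left(- \frac{1}{3}\right) + 2 \cdot \frac{1}{6}\right) = \left(9 + p\right) \left(- \frac{p}{3} + \frac{1}{3}\right) = \left(9 + p\right) \left(\frac{1}{3} - \frac{p}{3}\right)$)
$J = 45843$ ($J = 59572 - 13729 = 45843$)
$\sqrt{\left(J + j{\left(-281 \right)}\right) - 345135} = \sqrt{\left(45843 - \left(- \frac{2257}{3} + \frac{78961}{3}\right)\right) - 345135} = \sqrt{\left(45843 + \left(3 + \frac{2248}{3} - \frac{78961}{3}\right)\right) - 345135} = \sqrt{\left(45843 - 25568\right) - 345135} = \sqrt{20275 - 345135} = \sqrt{-324860} = 2 i \sqrt{81215}$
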